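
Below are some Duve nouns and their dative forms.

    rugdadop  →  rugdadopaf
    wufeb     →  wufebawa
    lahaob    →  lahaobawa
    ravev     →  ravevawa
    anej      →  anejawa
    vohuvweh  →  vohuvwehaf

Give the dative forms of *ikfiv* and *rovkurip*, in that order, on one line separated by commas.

ikfivawa, rovkuripaf

The suffix is conditioned by the final consonant: -af when the stem ends in a voiceless consonant (*rugdadop*, *vohuvweh*); -awa when the stem ends in a voiced consonant (*wufeb*, *lahaob*, *ravev*, *anej*).
Since the final consonant of *ikfiv* is /v/ (voiced), it takes -awa, giving *ikfivawa*.
Since the final consonant of *rovkurip* is /p/ (voiceless), it takes -af, giving *rovkuripaf*.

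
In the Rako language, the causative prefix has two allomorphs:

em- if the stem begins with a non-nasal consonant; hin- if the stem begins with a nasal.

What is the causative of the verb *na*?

*na* — first consonant /n/ (a nasal) → hin- → *hinna*.

hinna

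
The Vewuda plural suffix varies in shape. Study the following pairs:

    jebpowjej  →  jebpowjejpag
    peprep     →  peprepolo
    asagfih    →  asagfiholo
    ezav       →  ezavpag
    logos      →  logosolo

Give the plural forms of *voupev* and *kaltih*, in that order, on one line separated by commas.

The alternation tracks the final consonant of the stem — -olo when the stem ends in a voiceless consonant (*peprep*, *asagfih*, *logos*); -pag when the stem ends in a voiced consonant (*jebpowjej*, *ezav*).
Since the final consonant of *voupev* is /v/ (voiced), it takes -pag, giving *voupevpag*.
*kaltih*: final consonant = /h/, voiceless → -olo → *kaltiholo*.

voupevpag, kaltiholo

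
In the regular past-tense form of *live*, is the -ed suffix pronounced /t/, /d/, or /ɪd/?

The stem *live* ends in a voiced sound other than /d/.
The -ed suffix is realized as /ɪd/ after /t, d/; as /t/ after other voiceless consonants; and as /d/ after other voiced sounds.
So -ed on *live* is pronounced /d/.

/d/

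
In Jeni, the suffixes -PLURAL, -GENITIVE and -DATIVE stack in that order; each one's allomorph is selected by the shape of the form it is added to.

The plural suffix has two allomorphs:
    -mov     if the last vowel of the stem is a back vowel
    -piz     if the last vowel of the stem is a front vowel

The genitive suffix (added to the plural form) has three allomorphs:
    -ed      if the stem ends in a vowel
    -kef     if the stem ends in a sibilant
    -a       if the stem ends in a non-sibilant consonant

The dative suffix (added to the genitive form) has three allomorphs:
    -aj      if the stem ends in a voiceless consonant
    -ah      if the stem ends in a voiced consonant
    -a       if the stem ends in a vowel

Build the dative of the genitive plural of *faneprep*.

fanepreppizkefaj

*faneprep* — last vowel /e/ (a front vowel) → -piz → *fanepreppiz*.
The final sound of the plural form *fanepreppiz* is /z/, which is a sibilant, so the genitive suffix is -kef, giving *fanepreppizkef*.
Since the final sound of the genitive form *fanepreppizkef* is /f/ (a voiceless consonant), it takes -aj, giving *fanepreppizkefaj*.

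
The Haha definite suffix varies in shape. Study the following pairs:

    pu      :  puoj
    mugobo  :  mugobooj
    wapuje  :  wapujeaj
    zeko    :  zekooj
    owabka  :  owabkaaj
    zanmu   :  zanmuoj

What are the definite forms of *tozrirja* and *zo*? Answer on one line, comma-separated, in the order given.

tozrirjaaj, zooj

Looking at the last vowel of each stem: -oj when the last vowel of the stem is a rounded vowel (*pu*, *mugobo*, *zeko*, *zanmu*); -aj when the last vowel of the stem is an unrounded vowel (*wapuje*, *owabka*).
Since the last vowel of *tozrirja* is /a/ (an unrounded vowel), it takes -aj, giving *tozrirjaaj*.
*zo* — last vowel /o/ (a rounded vowel) → -oj → *zooj*.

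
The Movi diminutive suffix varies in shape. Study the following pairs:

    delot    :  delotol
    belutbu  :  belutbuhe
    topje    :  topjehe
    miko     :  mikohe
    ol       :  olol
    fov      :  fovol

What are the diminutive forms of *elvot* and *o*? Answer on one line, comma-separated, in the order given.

The alternation tracks the final sound of the stem — -ol when the stem ends in a consonant (*delot*, *ol*, *fov*); -he when the stem ends in a vowel (*belutbu*, *topje*, *miko*).
*elvot* — final sound /t/ (a consonant) → -ol → *elvotol*.
Since the final sound of *o* is /o/ (a vowel), it takes -he, giving *ohe*.

elvotol, ohe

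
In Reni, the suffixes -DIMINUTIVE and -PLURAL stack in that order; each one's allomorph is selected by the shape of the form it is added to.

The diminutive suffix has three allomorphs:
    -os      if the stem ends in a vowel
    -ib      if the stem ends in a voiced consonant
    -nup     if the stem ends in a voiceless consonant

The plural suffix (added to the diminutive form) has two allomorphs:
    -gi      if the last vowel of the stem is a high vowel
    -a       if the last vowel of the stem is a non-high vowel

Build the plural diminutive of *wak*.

waknupgi

Since the final sound of *wak* is /k/ (a voiceless consonant), it takes -nup, giving *waknup*.
The diminutive form *waknup* — last vowel /u/ (a high vowel) → -gi → *waknupgi*.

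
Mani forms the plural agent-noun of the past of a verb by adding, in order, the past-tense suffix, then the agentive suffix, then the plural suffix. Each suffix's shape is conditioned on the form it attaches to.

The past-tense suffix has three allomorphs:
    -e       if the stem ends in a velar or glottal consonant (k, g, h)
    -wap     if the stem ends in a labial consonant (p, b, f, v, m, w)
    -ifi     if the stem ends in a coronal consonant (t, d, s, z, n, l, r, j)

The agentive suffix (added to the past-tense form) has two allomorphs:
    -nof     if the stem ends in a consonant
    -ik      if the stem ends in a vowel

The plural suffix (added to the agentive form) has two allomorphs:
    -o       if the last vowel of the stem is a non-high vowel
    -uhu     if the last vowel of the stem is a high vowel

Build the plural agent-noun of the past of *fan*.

The final consonant of *fan* is /n/, which is coronal, so the past-tense suffix is -ifi, giving *fanifi*.
The past-tense form *fanifi*: final sound = /i/, a vowel → -ik → *fanifiik*.
The agentive form *fanifiik* — last vowel /i/ (a high vowel) → -uhu → *fanifiikuhu*.

fanifiikuhu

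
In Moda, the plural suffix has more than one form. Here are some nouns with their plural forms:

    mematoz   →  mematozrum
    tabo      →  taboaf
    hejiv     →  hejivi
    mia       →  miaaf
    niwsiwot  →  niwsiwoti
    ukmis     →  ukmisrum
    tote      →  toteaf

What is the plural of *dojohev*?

Looking at the final sound of each stem: -rum when the stem ends in a sibilant (*mematoz*, *ukmis*); -i when the stem ends in a non-sibilant consonant (*hejiv*, *niwsiwot*); -af when the stem ends in a vowel (*tabo*, *mia*, *tote*).
*dojohev* — final sound /v/ (a non-sibilant consonant) → -i → *dojohevi*.

dojohevi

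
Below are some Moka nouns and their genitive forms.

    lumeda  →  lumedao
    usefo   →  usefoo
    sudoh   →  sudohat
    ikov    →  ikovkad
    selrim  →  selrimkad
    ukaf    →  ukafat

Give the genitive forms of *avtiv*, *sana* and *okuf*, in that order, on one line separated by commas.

avtivkad, sanao, okufat

The alternation tracks the final sound of the stem — -at when the stem ends in a voiceless consonant (*sudoh*, *ukaf*); -kad when the stem ends in a voiced consonant (*ikov*, *selrim*); -o when the stem ends in a vowel (*lumeda*, *usefo*).
Since the final sound of *avtiv* is /v/ (a voiced consonant), it takes -kad, giving *avtivkad*.
*sana*: final sound = /a/, a vowel → -o → *sanao*.
The final sound of *okuf* is /f/, which is a voiceless consonant, so the suffix is -at, giving *okufat*.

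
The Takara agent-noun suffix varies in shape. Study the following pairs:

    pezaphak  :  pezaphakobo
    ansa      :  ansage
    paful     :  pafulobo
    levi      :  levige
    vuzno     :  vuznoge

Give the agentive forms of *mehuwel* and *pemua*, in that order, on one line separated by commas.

The alternation tracks the final sound of the stem — -obo when the stem ends in a consonant (*pezaphak*, *paful*); -ge when the stem ends in a vowel (*ansa*, *levi*, *vuzno*).
The final sound of *mehuwel* is /l/, which is a consonant, so the suffix is -obo, giving *mehuwelobo*.
Since the final sound of *pemua* is /a/ (a vowel), it takes -ge, giving *pemuage*.

mehuwelobo, pemuage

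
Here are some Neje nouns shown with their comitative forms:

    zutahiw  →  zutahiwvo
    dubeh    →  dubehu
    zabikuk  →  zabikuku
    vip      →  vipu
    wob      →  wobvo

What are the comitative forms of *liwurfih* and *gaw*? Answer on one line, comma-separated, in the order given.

The suffix is conditioned by the final consonant: -u when the stem ends in a voiceless consonant (*dubeh*, *zabikuk*, *vip*); -vo when the stem ends in a voiced consonant (*zutahiw*, *wob*).
*liwurfih* — final consonant /h/ (voiceless) → -u → *liwurfihu*.
The final consonant of *gaw* is /w/, which is voiced, so the suffix is -vo, giving *gawvo*.

liwurfihu, gawvo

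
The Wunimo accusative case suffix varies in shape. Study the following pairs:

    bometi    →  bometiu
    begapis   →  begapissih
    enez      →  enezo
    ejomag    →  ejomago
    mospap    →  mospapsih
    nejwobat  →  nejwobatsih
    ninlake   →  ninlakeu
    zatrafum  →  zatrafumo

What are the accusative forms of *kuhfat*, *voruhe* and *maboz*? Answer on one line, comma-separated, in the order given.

kuhfatsih, voruheu, mabozo

The suffix is conditioned by the final sound: -sih when the stem ends in a voiceless consonant (*begapis*, *mospap*, *nejwobat*); -o when the stem ends in a voiced consonant (*enez*, *ejomag*, *zatrafum*); -u when the stem ends in a vowel (*bometi*, *ninlake*).
*kuhfat*: final sound = /t/, a voiceless consonant → -sih → *kuhfatsih*.
Since the final sound of *voruhe* is /e/ (a vowel), it takes -u, giving *voruheu*.
*maboz*: final sound = /z/, a voiced consonant → -o → *mabozo*.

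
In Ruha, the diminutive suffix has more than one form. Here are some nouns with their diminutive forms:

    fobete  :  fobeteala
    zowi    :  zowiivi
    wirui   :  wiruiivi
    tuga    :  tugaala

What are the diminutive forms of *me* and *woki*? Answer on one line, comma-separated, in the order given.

The pattern is height harmony: -ivi when the last vowel of the stem is a high vowel (*zowi*, *wirui*); -ala when the last vowel of the stem is a non-high vowel (*fobete*, *tuga*).
*me*: last vowel = /e/, a non-high vowel → -ala → *meala*.
*woki* — last vowel /i/ (a high vowel) → -ivi → *wokiivi*.

meala, wokiivi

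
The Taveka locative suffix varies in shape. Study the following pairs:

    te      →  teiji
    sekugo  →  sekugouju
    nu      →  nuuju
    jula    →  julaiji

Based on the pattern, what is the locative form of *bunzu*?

bunzuuju

The pattern is rounding harmony: -uju when the last vowel of the stem is a rounded vowel (*sekugo*, *nu*); -iji when the last vowel of the stem is an unrounded vowel (*te*, *jula*).
The last vowel of *bunzu* is /u/, which is a rounded vowel, so the suffix is -uju, giving *bunzuuju*.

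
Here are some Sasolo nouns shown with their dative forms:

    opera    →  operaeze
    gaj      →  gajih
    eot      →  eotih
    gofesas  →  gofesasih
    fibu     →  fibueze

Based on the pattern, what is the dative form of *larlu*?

larlueze

Looking at the final sound of each stem: -ih when the stem ends in a consonant (*gaj*, *eot*, *gofesas*); -eze when the stem ends in a vowel (*opera*, *fibu*).
*larlu*: final sound = /u/, a vowel → -eze → *larlueze*.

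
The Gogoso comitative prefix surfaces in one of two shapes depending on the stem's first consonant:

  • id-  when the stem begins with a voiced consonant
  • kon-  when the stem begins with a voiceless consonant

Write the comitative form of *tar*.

Since the first consonant of *tar* is /t/ (voiceless), it takes kon-, giving *kontar*.

kontar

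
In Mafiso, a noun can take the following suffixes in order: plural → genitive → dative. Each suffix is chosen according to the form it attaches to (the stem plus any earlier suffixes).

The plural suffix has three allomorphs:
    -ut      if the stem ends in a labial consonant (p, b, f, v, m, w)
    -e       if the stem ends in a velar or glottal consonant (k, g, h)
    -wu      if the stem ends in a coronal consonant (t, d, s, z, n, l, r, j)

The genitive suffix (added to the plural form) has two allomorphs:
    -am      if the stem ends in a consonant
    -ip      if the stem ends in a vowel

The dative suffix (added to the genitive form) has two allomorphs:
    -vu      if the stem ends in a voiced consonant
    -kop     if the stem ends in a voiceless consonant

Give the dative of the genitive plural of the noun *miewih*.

miewiheipkop

Since the final consonant of *miewih* is /h/ (velar/glottal), it takes -e, giving *miewihe*.
The plural form *miewihe* — final sound /e/ (a vowel) → -ip → *miewiheip*.
Since the final consonant of the genitive form *miewiheip* is /p/ (voiceless), it takes -kop, giving *miewiheipkop*.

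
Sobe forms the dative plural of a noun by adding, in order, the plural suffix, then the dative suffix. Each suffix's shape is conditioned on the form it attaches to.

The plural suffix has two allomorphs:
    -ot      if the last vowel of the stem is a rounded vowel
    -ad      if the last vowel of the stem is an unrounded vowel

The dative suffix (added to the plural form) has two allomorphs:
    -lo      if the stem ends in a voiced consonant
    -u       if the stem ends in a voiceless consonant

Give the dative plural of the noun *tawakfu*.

tawakfuotu

The last vowel of *tawakfu* is /u/, which is a rounded vowel, so the plural suffix is -ot, giving *tawakfuot*.
The plural form *tawakfuot* — final consonant /t/ (voiceless) → -u → *tawakfuotu*.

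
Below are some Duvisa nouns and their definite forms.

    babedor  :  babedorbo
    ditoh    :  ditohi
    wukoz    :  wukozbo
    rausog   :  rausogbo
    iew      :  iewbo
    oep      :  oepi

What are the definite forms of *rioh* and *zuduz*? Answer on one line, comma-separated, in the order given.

riohi, zuduzbo

Looking at the final consonant of each stem: -i when the stem ends in a voiceless consonant (*ditoh*, *oep*); -bo when the stem ends in a voiced consonant (*babedor*, *wukoz*, *rausog*, *iew*).
Since the final consonant of *rioh* is /h/ (voiceless), it takes -i, giving *riohi*.
*zuduz* — final consonant /z/ (voiced) → -bo → *zuduzbo*.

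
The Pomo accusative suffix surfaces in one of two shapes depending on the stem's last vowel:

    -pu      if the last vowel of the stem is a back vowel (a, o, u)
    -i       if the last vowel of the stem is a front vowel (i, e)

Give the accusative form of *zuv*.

zuvpu

Since the last vowel of *zuv* is /u/ (a back vowel), it takes -pu, giving *zuvpu*.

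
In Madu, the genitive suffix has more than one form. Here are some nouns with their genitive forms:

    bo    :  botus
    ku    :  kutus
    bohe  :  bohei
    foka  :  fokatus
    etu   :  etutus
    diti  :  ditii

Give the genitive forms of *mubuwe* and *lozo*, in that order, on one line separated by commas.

mubuwei, lozotus

The pattern is front/back vowel harmony: -i when the last vowel of the stem is a front vowel (*bohe*, *diti*); -tus when the last vowel of the stem is a back vowel (*bo*, *ku*, *foka*, *etu*).
The last vowel of *mubuwe* is /e/, which is a front vowel, so the suffix is -i, giving *mubuwei*.
*lozo*: last vowel = /o/, a back vowel → -tus → *lozotus*.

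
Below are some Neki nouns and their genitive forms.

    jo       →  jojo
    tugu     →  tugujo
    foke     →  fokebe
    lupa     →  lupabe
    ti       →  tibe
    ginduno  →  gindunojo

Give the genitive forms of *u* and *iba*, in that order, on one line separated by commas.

Looking at the last vowel of each stem: -jo when the last vowel of the stem is a rounded vowel (*jo*, *tugu*, *ginduno*); -be when the last vowel of the stem is an unrounded vowel (*foke*, *lupa*, *ti*).
The last vowel of *u* is /u/, which is a rounded vowel, so the suffix is -jo, giving *ujo*.
*iba* — last vowel /a/ (an unrounded vowel) → -be → *ibabe*.

ujo, ibabe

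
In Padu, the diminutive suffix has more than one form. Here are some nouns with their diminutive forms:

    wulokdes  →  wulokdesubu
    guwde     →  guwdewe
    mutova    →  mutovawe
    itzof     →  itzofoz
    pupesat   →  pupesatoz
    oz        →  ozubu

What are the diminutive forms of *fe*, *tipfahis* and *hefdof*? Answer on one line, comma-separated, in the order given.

fewe, tipfahisubu, hefdofoz

Looking at the final sound of each stem: -ubu when the stem ends in a sibilant (*wulokdes*, *oz*); -oz when the stem ends in a non-sibilant consonant (*itzof*, *pupesat*); -we when the stem ends in a vowel (*guwde*, *mutova*).
*fe* — final sound /e/ (a vowel) → -we → *fewe*.
*tipfahis*: final sound = /s/, a sibilant → -ubu → *tipfahisubu*.
*hefdof* — final sound /f/ (a non-sibilant consonant) → -oz → *hefdofoz*.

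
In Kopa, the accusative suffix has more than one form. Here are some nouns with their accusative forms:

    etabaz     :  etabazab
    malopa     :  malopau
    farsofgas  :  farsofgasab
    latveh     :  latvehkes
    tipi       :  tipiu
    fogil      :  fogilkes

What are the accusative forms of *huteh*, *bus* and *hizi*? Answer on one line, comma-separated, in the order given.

The alternation tracks the final sound of the stem — -ab when the stem ends in a sibilant (*etabaz*, *farsofgas*); -kes when the stem ends in a non-sibilant consonant (*latveh*, *fogil*); -u when the stem ends in a vowel (*malopa*, *tipi*).
*huteh* — final sound /h/ (a non-sibilant consonant) → -kes → *hutehkes*.
*bus* — final sound /s/ (a sibilant) → -ab → *busab*.
The final sound of *hizi* is /i/, which is a vowel, so the suffix is -u, giving *hiziu*.

hutehkes, busab, hiziu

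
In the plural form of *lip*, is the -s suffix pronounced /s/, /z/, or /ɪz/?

/s/

The stem *lip* ends in a voiceless non-sibilant consonant.
The plural suffix surfaces as /ɪz/ after sibilants, /s/ after other voiceless consonants, and /z/ after other voiced sounds.
So the plural -s on *lip* is pronounced /s/.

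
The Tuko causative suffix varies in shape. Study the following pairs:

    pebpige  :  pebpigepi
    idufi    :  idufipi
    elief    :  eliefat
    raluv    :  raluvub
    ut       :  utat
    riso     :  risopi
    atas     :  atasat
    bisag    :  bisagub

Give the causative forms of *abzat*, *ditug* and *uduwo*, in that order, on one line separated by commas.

abzatat, ditugub, uduwopi

Looking at the final sound of each stem: -at when the stem ends in a voiceless consonant (*elief*, *ut*, *atas*); -ub when the stem ends in a voiced consonant (*raluv*, *bisag*); -pi when the stem ends in a vowel (*pebpige*, *idufi*, *riso*).
*abzat* — final sound /t/ (a voiceless consonant) → -at → *abzatat*.
The final sound of *ditug* is /g/, which is a voiced consonant, so the suffix is -ub, giving *ditugub*.
Since the final sound of *uduwo* is /o/ (a vowel), it takes -pi, giving *uduwopi*.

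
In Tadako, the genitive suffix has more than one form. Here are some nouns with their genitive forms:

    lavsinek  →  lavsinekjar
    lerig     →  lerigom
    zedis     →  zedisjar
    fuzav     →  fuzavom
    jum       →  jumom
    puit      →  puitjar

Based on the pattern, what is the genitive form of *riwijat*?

Looking at the final consonant of each stem: -jar when the stem ends in a voiceless consonant (*lavsinek*, *zedis*, *puit*); -om when the stem ends in a voiced consonant (*lerig*, *fuzav*, *jum*).
Since the final consonant of *riwijat* is /t/ (voiceless), it takes -jar, giving *riwijatjar*.

riwijatjar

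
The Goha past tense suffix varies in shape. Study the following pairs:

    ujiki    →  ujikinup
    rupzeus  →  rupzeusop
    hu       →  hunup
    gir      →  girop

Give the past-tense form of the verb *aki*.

akinup

The pattern is consonant vs. vowel: -op when the stem ends in a consonant (*rupzeus*, *gir*); -nup when the stem ends in a vowel (*ujiki*, *hu*).
*aki* — final sound /i/ (a vowel) → -nup → *akinup*.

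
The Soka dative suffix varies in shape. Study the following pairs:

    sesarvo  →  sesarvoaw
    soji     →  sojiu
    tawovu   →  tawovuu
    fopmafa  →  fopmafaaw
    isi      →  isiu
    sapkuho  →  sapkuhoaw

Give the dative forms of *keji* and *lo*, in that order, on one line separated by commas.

The alternation tracks the last vowel of the stem — -u when the last vowel of the stem is a high vowel (*soji*, *tawovu*, *isi*); -aw when the last vowel of the stem is a non-high vowel (*sesarvo*, *fopmafa*, *sapkuho*).
The last vowel of *keji* is /i/, which is a high vowel, so the suffix is -u, giving *kejiu*.
Since the last vowel of *lo* is /o/ (a non-high vowel), it takes -aw, giving *loaw*.

kejiu, loaw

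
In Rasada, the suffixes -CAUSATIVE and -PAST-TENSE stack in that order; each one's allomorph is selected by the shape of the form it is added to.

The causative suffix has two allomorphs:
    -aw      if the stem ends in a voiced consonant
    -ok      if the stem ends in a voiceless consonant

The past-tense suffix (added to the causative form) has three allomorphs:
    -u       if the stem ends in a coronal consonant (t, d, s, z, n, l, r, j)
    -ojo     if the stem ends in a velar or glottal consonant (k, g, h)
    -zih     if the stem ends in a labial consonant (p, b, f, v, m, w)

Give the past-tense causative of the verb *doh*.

dohokojo

*doh*: final consonant = /h/, voiceless → -ok → *dohok*.
The final consonant of the causative form *dohok* is /k/, which is velar/glottal, so the past-tense suffix is -ojo, giving *dohokojo*.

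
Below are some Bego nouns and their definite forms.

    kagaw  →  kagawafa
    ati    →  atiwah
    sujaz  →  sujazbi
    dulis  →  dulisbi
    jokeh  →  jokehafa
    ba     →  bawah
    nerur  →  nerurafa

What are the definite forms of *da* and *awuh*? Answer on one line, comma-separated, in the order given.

dawah, awuhafa

Looking at the final sound of each stem: -bi when the stem ends in a sibilant (*sujaz*, *dulis*); -afa when the stem ends in a non-sibilant consonant (*kagaw*, *jokeh*, *nerur*); -wah when the stem ends in a vowel (*ati*, *ba*).
Since the final sound of *da* is /a/ (a vowel), it takes -wah, giving *dawah*.
*awuh* — final sound /h/ (a non-sibilant consonant) → -afa → *awuhafa*.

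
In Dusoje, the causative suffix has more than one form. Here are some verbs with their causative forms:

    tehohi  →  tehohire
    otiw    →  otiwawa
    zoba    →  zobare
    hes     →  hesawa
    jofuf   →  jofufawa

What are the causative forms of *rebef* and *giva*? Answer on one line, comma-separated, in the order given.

rebefawa, givare

The suffix is conditioned by the final sound: -awa when the stem ends in a consonant (*otiw*, *hes*, *jofuf*); -re when the stem ends in a vowel (*tehohi*, *zoba*).
*rebef* — final sound /f/ (a consonant) → -awa → *rebefawa*.
*giva* — final sound /a/ (a vowel) → -re → *givare*.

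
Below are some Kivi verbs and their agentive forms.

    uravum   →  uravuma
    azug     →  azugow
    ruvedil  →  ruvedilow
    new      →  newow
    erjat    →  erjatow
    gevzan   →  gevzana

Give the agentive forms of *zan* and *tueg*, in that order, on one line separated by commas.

zana, tuegow

The suffix is conditioned by the final consonant: -a when the stem ends in a nasal (*uravum*, *gevzan*); -ow when the stem ends in a non-nasal consonant (*azug*, *ruvedil*, *new*, *erjat*).
The final consonant of *zan* is /n/, which is a nasal, so the suffix is -a, giving *zana*.
Since the final consonant of *tueg* is /g/ (non-nasal), it takes -ow, giving *tuegow*.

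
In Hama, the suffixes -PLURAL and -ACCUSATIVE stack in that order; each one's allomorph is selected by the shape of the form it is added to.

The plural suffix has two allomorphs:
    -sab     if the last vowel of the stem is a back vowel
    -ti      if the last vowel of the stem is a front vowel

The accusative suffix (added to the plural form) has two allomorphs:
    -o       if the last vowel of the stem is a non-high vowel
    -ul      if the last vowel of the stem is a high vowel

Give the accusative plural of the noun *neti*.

*neti*: last vowel = /i/, a front vowel → -ti → *netiti*.
The plural form *netiti* — last vowel /i/ (a high vowel) → -ul → *netitiul*.

netitiul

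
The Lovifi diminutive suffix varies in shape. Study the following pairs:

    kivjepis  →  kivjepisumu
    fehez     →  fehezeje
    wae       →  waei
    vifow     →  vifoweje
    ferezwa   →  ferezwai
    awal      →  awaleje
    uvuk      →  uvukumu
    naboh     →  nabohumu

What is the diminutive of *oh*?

ohumu

The suffix is conditioned by the final sound: -umu when the stem ends in a voiceless consonant (*kivjepis*, *uvuk*, *naboh*); -eje when the stem ends in a voiced consonant (*fehez*, *vifow*, *awal*); -i when the stem ends in a vowel (*wae*, *ferezwa*).
*oh*: final sound = /h/, a voiceless consonant → -umu → *ohumu*.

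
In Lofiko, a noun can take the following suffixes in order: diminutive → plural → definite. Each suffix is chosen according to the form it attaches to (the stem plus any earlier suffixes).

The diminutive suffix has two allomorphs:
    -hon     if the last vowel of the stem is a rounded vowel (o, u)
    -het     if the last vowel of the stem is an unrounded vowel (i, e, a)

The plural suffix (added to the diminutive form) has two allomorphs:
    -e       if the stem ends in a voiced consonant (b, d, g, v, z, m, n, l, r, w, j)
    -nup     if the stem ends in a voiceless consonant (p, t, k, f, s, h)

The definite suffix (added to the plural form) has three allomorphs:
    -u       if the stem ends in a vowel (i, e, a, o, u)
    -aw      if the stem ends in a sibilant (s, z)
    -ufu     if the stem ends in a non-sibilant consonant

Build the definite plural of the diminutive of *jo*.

*jo* — last vowel /o/ (a rounded vowel) → -hon → *johon*.
Since the final consonant of the diminutive form *johon* is /n/ (voiced), it takes -e, giving *johone*.
Since the final sound of the plural form *johone* is /e/ (a vowel), it takes -u, giving *johoneu*.

johoneu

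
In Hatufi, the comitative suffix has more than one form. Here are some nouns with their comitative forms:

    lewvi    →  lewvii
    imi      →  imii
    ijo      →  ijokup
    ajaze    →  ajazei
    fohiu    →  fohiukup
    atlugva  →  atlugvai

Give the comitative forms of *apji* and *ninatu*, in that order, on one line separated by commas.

Looking at the last vowel of each stem: -kup when the last vowel of the stem is a rounded vowel (*ijo*, *fohiu*); -i when the last vowel of the stem is an unrounded vowel (*lewvi*, *imi*, *ajaze*, *atlugva*).
*apji* — last vowel /i/ (an unrounded vowel) → -i → *apjii*.
Since the last vowel of *ninatu* is /u/ (a rounded vowel), it takes -kup, giving *ninatukup*.

apjii, ninatukup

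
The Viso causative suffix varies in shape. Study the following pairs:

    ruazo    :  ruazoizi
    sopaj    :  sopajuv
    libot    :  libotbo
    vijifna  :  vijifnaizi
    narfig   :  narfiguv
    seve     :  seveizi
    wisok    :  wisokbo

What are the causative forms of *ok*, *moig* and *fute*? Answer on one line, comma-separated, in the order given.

okbo, moiguv, futeizi

Looking at the final sound of each stem: -bo when the stem ends in a voiceless consonant (*libot*, *wisok*); -uv when the stem ends in a voiced consonant (*sopaj*, *narfig*); -izi when the stem ends in a vowel (*ruazo*, *vijifna*, *seve*).
*ok*: final sound = /k/, a voiceless consonant → -bo → *okbo*.
*moig*: final sound = /g/, a voiced consonant → -uv → *moiguv*.
*fute* — final sound /e/ (a vowel) → -izi → *futeizi*.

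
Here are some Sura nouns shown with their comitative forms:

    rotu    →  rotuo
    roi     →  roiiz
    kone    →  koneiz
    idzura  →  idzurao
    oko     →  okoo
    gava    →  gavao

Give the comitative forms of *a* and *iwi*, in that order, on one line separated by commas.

The pattern is front/back vowel harmony: -iz when the last vowel of the stem is a front vowel (*roi*, *kone*); -o when the last vowel of the stem is a back vowel (*rotu*, *idzura*, *oko*, *gava*).
*a* — last vowel /a/ (a back vowel) → -o → *ao*.
*iwi*: last vowel = /i/, a front vowel → -iz → *iwiiz*.

ao, iwiiz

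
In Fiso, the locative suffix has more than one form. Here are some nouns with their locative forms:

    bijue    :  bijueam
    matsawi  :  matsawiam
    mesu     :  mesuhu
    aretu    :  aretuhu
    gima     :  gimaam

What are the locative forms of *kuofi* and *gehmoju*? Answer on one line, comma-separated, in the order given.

The suffix is conditioned by the last vowel: -hu when the last vowel of the stem is a rounded vowel (*mesu*, *aretu*); -am when the last vowel of the stem is an unrounded vowel (*bijue*, *matsawi*, *gima*).
*kuofi* — last vowel /i/ (an unrounded vowel) → -am → *kuofiam*.
Since the last vowel of *gehmoju* is /u/ (a rounded vowel), it takes -hu, giving *gehmojuhu*.

kuofiam, gehmojuhu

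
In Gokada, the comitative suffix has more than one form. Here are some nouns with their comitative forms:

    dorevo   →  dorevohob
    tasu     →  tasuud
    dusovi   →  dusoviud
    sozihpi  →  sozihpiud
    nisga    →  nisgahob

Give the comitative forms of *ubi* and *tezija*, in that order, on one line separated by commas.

ubiud, tezijahob

Looking at the last vowel of each stem: -ud when the last vowel of the stem is a high vowel (*tasu*, *dusovi*, *sozihpi*); -hob when the last vowel of the stem is a non-high vowel (*dorevo*, *nisga*).
The last vowel of *ubi* is /i/, which is a high vowel, so the suffix is -ud, giving *ubiud*.
*tezija* — last vowel /a/ (a non-high vowel) → -hob → *tezijahob*.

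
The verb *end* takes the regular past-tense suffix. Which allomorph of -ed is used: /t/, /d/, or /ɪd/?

The stem *end* ends in /t/ or /d/.
The -ed suffix is realized as /ɪd/ after /t, d/; as /t/ after other voiceless consonants; and as /d/ after other voiced sounds.
So -ed on *end* is pronounced /ɪd/.

/ɪd/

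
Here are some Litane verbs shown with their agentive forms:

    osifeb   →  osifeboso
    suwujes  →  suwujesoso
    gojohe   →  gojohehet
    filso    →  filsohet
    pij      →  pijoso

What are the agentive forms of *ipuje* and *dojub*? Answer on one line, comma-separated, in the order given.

ipujehet, dojuboso

The alternation tracks the final sound of the stem — -oso when the stem ends in a consonant (*osifeb*, *suwujes*, *pij*); -het when the stem ends in a vowel (*gojohe*, *filso*).
*ipuje* — final sound /e/ (a vowel) → -het → *ipujehet*.
*dojub*: final sound = /b/, a consonant → -oso → *dojuboso*.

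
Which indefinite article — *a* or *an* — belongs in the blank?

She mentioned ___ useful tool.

a

The indefinite article is chosen by the initial *sound* of the following word, not its spelling.
*useful* begins with the sound /juː/ (u pronounced /juː/) — a consonant sound.
So the article is *a*: She mentioned a useful tool.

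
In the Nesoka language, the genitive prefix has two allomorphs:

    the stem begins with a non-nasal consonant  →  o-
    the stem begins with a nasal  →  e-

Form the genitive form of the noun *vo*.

*vo*: first consonant = /v/, non-nasal → o- → *ovo*.

ovo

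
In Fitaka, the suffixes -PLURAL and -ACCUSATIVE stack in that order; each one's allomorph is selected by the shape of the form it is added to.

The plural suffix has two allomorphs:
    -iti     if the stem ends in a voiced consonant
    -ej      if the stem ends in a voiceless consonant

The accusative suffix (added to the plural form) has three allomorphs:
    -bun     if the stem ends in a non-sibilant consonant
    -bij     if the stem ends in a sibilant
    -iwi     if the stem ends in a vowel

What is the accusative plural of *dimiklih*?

The final consonant of *dimiklih* is /h/, which is voiceless, so the plural suffix is -ej, giving *dimiklihej*.
Since the final sound of the plural form *dimiklihej* is /j/ (a non-sibilant consonant), it takes -bun, giving *dimiklihejbun*.

dimiklihejbun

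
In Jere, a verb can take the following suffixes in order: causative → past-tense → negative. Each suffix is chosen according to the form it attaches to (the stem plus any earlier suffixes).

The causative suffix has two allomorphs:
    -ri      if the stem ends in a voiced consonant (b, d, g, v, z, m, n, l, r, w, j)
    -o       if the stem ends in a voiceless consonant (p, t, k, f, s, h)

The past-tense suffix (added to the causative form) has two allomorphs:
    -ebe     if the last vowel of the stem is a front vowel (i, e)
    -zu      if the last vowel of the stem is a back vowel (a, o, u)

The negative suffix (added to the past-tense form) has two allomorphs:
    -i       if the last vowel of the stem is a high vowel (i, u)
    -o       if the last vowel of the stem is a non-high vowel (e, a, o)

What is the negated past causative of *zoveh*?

zovehozui

Since the final consonant of *zoveh* is /h/ (voiceless), it takes -o, giving *zoveho*.
The last vowel of the causative form *zoveho* is /o/, which is a back vowel, so the past-tense suffix is -zu, giving *zovehozu*.
Since the last vowel of the past-tense form *zovehozu* is /u/ (a high vowel), it takes -i, giving *zovehozui*.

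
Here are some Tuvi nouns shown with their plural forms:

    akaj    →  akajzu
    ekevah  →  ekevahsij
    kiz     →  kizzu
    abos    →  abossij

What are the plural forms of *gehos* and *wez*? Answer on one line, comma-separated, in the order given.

gehossij, wezzu

Looking at the final consonant of each stem: -sij when the stem ends in a voiceless consonant (*ekevah*, *abos*); -zu when the stem ends in a voiced consonant (*akaj*, *kiz*).
The final consonant of *gehos* is /s/, which is voiceless, so the suffix is -sij, giving *gehossij*.
Since the final consonant of *wez* is /z/ (voiced), it takes -zu, giving *wezzu*.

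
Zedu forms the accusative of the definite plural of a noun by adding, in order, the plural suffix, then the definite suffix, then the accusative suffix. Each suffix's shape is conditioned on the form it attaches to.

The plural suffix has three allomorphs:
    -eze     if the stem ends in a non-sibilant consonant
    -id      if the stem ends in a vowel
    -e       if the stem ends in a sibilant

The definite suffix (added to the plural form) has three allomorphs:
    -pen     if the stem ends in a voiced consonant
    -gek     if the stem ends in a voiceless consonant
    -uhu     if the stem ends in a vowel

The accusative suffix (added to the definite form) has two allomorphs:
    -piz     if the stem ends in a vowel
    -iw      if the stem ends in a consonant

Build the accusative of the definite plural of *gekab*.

gekabezeuhupiz

*gekab* — final sound /b/ (a non-sibilant consonant) → -eze → *gekabeze*.
The plural form *gekabeze*: final sound = /e/, a vowel → -uhu → *gekabezeuhu*.
The final sound of the definite form *gekabezeuhu* is /u/, which is a vowel, so the accusative suffix is -piz, giving *gekabezeuhupiz*.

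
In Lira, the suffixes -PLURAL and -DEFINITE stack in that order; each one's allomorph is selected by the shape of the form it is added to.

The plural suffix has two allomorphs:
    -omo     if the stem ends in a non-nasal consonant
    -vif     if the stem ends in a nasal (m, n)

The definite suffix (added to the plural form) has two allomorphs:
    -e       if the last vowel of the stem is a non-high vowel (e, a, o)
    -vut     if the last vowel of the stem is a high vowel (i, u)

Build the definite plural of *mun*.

munvifvut

*mun*: final consonant = /n/, a nasal → -vif → *munvif*.
Since the last vowel of the plural form *munvif* is /i/ (a high vowel), it takes -vut, giving *munvifvut*.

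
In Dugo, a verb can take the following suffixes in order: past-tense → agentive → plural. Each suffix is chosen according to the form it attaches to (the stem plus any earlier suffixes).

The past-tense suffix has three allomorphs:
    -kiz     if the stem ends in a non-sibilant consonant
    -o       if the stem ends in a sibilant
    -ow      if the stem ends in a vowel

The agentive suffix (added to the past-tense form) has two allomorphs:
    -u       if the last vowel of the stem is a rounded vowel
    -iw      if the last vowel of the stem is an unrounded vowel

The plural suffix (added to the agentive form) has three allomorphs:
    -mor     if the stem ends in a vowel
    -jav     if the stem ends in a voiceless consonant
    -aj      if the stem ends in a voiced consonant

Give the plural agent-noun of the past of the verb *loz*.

*loz*: final sound = /z/, a sibilant → -o → *lozo*.
The past-tense form *lozo* — last vowel /o/ (a rounded vowel) → -u → *lozou*.
The agentive form *lozou* — final sound /u/ (a vowel) → -mor → *lozoumor*.

lozoumor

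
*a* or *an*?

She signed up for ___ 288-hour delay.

a

The indefinite article is chosen by the initial *sound* of the following word, not its spelling.
The number *288* is spoken "two hundred …", beginning with /tuː/ — a consonant sound.
So the article is *a*: She signed up for a 288-hour delay.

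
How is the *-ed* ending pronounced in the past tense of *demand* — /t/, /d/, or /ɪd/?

The stem *demand* ends in /t/ or /d/.
The -ed suffix is realized as /ɪd/ after /t, d/; as /t/ after other voiceless consonants; and as /d/ after other voiced sounds.
So -ed on *demand* is pronounced /ɪd/.

/ɪd/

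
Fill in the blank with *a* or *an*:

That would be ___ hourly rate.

an

The indefinite article is chosen by the initial *sound* of the following word, not its spelling.
*hourly* begins with the sound /aʊ/ (silent h) — a vowel sound.
So the article is *an*: That would be an hourly rate.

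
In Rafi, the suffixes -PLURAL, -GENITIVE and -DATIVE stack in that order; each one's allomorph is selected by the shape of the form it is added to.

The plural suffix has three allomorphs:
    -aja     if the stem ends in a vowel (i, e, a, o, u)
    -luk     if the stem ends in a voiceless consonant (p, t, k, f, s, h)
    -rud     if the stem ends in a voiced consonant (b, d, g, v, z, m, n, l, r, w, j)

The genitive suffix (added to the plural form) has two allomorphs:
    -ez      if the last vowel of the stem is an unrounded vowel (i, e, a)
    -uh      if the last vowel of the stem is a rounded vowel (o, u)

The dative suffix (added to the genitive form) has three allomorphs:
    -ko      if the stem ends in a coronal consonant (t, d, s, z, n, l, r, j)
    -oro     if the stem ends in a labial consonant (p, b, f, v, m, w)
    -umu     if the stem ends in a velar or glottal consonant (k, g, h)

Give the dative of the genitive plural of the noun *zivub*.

zivubruduhumu

The final sound of *zivub* is /b/, which is a voiced consonant, so the plural suffix is -rud, giving *zivubrud*.
Since the last vowel of the plural form *zivubrud* is /u/ (a rounded vowel), it takes -uh, giving *zivubruduh*.
The genitive form *zivubruduh* — final consonant /h/ (velar/glottal) → -umu → *zivubruduhumu*.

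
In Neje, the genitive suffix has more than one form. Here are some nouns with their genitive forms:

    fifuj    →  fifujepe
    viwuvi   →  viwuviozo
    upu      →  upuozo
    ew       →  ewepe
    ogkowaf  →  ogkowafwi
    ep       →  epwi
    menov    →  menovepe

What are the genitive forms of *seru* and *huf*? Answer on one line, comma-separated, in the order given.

seruozo, hufwi

The suffix is conditioned by the final sound: -wi when the stem ends in a voiceless consonant (*ogkowaf*, *ep*); -epe when the stem ends in a voiced consonant (*fifuj*, *ew*, *menov*); -ozo when the stem ends in a vowel (*viwuvi*, *upu*).
Since the final sound of *seru* is /u/ (a vowel), it takes -ozo, giving *seruozo*.
*huf*: final sound = /f/, a voiceless consonant → -wi → *hufwi*.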